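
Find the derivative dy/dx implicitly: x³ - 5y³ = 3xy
Differentiate the relation implicitly: treat y = y(x) and apply the chain rule, so every y-derivative picks up a y' = dy/dx factor.

With everything moved to the left-hand side, differentiate term by term:
  d/dx[x^3] = 3x^2
  d/dx[-3xy] = -3x·y' - 3y
  d/dx[-5y^3] = -15y^2·y'

Separating the contributions that come from x directly and those that come through y:
  without y':      3x^2 - 3y
  multiplying y':  -3x - 15y^2

so (3x^2 - 3y) + (-3x - 15y^2)·y' = 0, and therefore
  dy/dx = -(3x^2 - 3y)/(-3x - 15y^2) = (x^2 - y)/(x + 5y^2)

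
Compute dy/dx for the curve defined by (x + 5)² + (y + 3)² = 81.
Differentiate both sides with respect to x, treating y as y(x). By the chain rule, any term containing y contributes a factor of y' = dy/dx when we differentiate it.

Move every term to one side and write the relation as F(x, y) = 0. Term by term,
  d/dx[(x + 5)^2] = 2x + 10
  d/dx[(y + 3)^2] = 2·y'(y + 3)
  d/dx[-81] = 0

The pieces without y' make up ∂F/∂x and the coefficient of y' is ∂F/∂y:
  ∂F/∂x = 2x + 10,
  ∂F/∂y = 2y + 6.

Since d/dx[F] = ∂F/∂x + (∂F/∂y)·y' = 0, solve for y':
  (∂F/∂y)·y' = -∂F/∂x
  dy/dx = -(∂F/∂x)/(∂F/∂y) = -(2x + 10)/(2y + 6) = (-x - 5)/(y + 3)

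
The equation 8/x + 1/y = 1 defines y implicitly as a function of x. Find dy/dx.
Differentiate the relation implicitly: treat y = y(x) and apply the chain rule, so every y-derivative picks up a y' = dy/dx factor.

With everything moved to the left-hand side, differentiate term by term:
  d/dx[1/y] = -y'/y^2
  d/dx[8/x] = -8/x^2
  d/dx[-1] = 0

Separating the contributions that come from x directly and those that come through y:
  without y':      -8/x^2
  multiplying y':  -1/y^2

so (-8/x^2) + (-1/y^2)·y' = 0, and therefore
  dy/dx = -(-8/x^2)/(-1/y^2) = -8y^2/x^2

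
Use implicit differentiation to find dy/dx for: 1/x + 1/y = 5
Apply d/dx to both sides, remembering that y depends on x. Each occurrence of y therefore brings in a y' = dy/dx via the chain rule.

With F(x, y) equal to the left-hand side minus the right, differentiate F term by term:
  d/dx[1/y] = -y'/y^2
  d/dx[1/x] = -1/x^2
  d/dx[-5] = 0
Adding these up, d/dx[F] = 0 becomes
  (-1/x^2) + (-1/y^2)·y' = 0,
so isolating y',
  dy/dx = -(-1/x^2)/(-1/y^2) = -y^2/x^2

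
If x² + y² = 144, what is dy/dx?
Take d/dx of both sides. Since y is implicitly a function of x, the chain rule attaches a y' = dy/dx factor whenever we differentiate through y.

Set F(x, y) = (left side) − (right side), so the curve is F = 0. Differentiating each term of F:
  d/dx[x^2] = 2x
  d/dx[y^2] = 2y·y'
  d/dx[-144] = 0

Collecting, the y'-free part is the partial derivative in x and the y' coefficient is the partial derivative in y:
  ∂F/∂x = 2x
  ∂F/∂y = 2y

so d/dx[F(x, y(x))] = ∂F/∂x + (∂F/∂y)·y' = 0. Rearranging,
  dy/dx = -(∂F/∂x)/(∂F/∂y) = -(2x)/(2y) = -x/y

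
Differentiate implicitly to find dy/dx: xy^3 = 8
Differentiate both sides with respect to x, treating y as y(x). By the chain rule, any term containing y contributes a factor of y' = dy/dx when we differentiate it.

Move every term to one side and write the relation as F(x, y) = 0. Term by term,
  d/dx[xy^3] = 3xy^2·y' + y^3
  d/dx[-8] = 0

The pieces without y' make up ∂F/∂x and the coefficient of y' is ∂F/∂y:
  ∂F/∂x = y^3,
  ∂F/∂y = 3xy^2.

Since d/dx[F] = ∂F/∂x + (∂F/∂y)·y' = 0, solve for y':
  (∂F/∂y)·y' = -∂F/∂x
  dy/dx = -(∂F/∂x)/(∂F/∂y) = -(y^3)/(3xy^2) = -y/(3x)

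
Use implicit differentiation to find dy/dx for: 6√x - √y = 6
Take d/dx of both sides. Since y is implicitly a function of x, the chain rule attaches a y' = dy/dx factor whenever we differentiate through y.

Set F(x, y) = (left side) − (right side), so the curve is F = 0. Differentiating each term of F:
  d/dx[6√(x)] = 3/√(x)
  d/dx[-√(y)] = -y'/(2√(y))
  d/dx[-6] = 0

Collecting, the y'-free part is the partial derivative in x and the y' coefficient is the partial derivative in y:
  ∂F/∂x = 3/√(x)
  ∂F/∂y = -1/(2√(y))

so d/dx[F(x, y(x))] = ∂F/∂x + (∂F/∂y)·y' = 0. Rearranging,
  dy/dx = -(∂F/∂x)/(∂F/∂y) = -(3/√(x))/(-1/(2√(y))) = 6√(y)/√(x)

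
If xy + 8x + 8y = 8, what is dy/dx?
Take d/dx of both sides. Since y is implicitly a function of x, the chain rule attaches a y' = dy/dx factor whenever we differentiate through y.

Set F(x, y) = (left side) − (right side), so the curve is F = 0. Differentiating each term of F:
  d/dx[xy] = x·y' + y
  d/dx[8x] = 8
  d/dx[8y] = 8·y'
  d/dx[-8] = 0

Collecting, the y'-free part is the partial derivative in x and the y' coefficient is the partial derivative in y:
  ∂F/∂x = y + 8
  ∂F/∂y = x + 8

so d/dx[F(x, y(x))] = ∂F/∂x + (∂F/∂y)·y' = 0. Rearranging,
  dy/dx = -(∂F/∂x)/(∂F/∂y) = -(y + 8)/(x + 8) = (-y - 8)/(x + 8)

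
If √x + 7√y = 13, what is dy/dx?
Differentiate the relation implicitly: treat y = y(x) and apply the chain rule, so every y-derivative picks up a y' = dy/dx factor.

With everything moved to the left-hand side, differentiate term by term:
  d/dx[√(x)] = 1/(2√(x))
  d/dx[7√(y)] = 7·y'/(2√(y))
  d/dx[-13] = 0

Separating the contributions that come from x directly and those that come through y:
  without y':      1/(2√(x))
  multiplying y':  7/(2√(y))

so (1/(2√(x))) + (7/(2√(y)))·y' = 0, and therefore
  dy/dx = -(1/(2√(x)))/(7/(2√(y))) = -√(y)/(7√(x))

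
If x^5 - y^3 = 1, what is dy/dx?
Differentiate both sides with respect to x, treating y as y(x). By the chain rule, any term containing y contributes a factor of y' = dy/dx when we differentiate it.

Move every term to one side and write the relation as F(x, y) = 0. Term by term,
  d/dx[x^5] = 5x^4
  d/dx[-y^3] = -3y^2·y'
  d/dx[-1] = 0

The pieces without y' make up ∂F/∂x and the coefficient of y' is ∂F/∂y:
  ∂F/∂x = 5x^4,
  ∂F/∂y = -3y^2.

Since d/dx[F] = ∂F/∂x + (∂F/∂y)·y' = 0, solve for y':
  (∂F/∂y)·y' = -∂F/∂x
  dy/dx = -(∂F/∂x)/(∂F/∂y) = -(5x^4)/(-3y^2) = 5x^4/(3y^2)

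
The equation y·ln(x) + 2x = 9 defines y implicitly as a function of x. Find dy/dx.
Differentiate the relation implicitly: treat y = y(x) and apply the chain rule, so every y-derivative picks up a y' = dy/dx factor.

With everything moved to the left-hand side, differentiate term by term:
  d/dx[2x] = 2
  d/dx[y·ln(x)] = y'·ln(x) + y/x
  d/dx[-9] = 0

Separating the contributions that come from x directly and those that come through y:
  without y':      2 + y/x
  multiplying y':  ln(x)

so (2 + y/x) + (ln(x))·y' = 0, and therefore
  dy/dx = -(2 + y/x)/(ln(x))
        = -((2x + y)/x)/(ln(x)) = (-2x - y)/(x·ln(x))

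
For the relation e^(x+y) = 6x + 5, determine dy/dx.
Differentiate the relation implicitly: treat y = y(x) and apply the chain rule, so every y-derivative picks up a y' = dy/dx factor.

With everything moved to the left-hand side, differentiate term by term:
  d/dx[-6x] = -6
  d/dx[e^(x + y)] = (y' + 1)·e^(x + y)
  d/dx[-5] = 0

Separating the contributions that come from x directly and those that come through y:
  without y':      e^(x + y) - 6
  multiplying y':  e^(x + y)

so (e^(x + y) - 6) + (e^(x + y))·y' = 0, and therefore
  dy/dx = -(e^(x + y) - 6)/(e^(x + y)) = 6e^(-x - y) - 1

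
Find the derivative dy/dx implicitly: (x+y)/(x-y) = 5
Apply d/dx to both sides, remembering that y depends on x. Each occurrence of y therefore brings in a y' = dy/dx via the chain rule.

With F(x, y) equal to the left-hand side minus the right, differentiate F term by term:
  d/dx[(x + y)/(x - y)] = (y' + 1)/(x - y) + (x + y)(y' - 1)/(x - y)^2
  d/dx[-5] = 0
Adding these up, d/dx[F] = 0 becomes
  (1/(x - y) - (x + y)/(x - y)^2) + (1/(x - y) + (x + y)/(x - y)^2)·y' = 0,
so isolating y',
  dy/dx = -(1/(x - y) - (x + y)/(x - y)^2)/(1/(x - y) + (x + y)/(x - y)^2)
        = -(-2y/(x - y)^2)/(2x/(x - y)^2) = y/x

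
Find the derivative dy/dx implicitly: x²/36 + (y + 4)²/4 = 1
Differentiate the relation implicitly: treat y = y(x) and apply the chain rule, so every y-derivative picks up a y' = dy/dx factor.

With everything moved to the left-hand side, differentiate term by term:
  d/dx[x^2/36] = x/18
  d/dx[(y + 4)^2/4] = y'(y + 4)/2
  d/dx[-1] = 0

Separating the contributions that come from x directly and those that come through y:
  without y':      x/18
  multiplying y':  y/2 + 2

so (x/18) + (y/2 + 2)·y' = 0, and therefore
  dy/dx = -(x/18)/(y/2 + 2)
        = -(x/18)/((y + 4)/2) = -x/(9y + 36)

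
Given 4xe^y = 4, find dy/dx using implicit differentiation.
Differentiate the relation implicitly: treat y = y(x) and apply the chain rule, so every y-derivative picks up a y' = dy/dx factor.

With everything moved to the left-hand side, differentiate term by term:
  d/dx[4x·e^(y)] = 4x·y'·e^(y) + 4e^(y)
  d/dx[-4] = 0

Separating the contributions that come from x directly and those that come through y:
  without y':      4e^(y)
  multiplying y':  4x·e^(y)

so (4e^(y)) + (4x·e^(y))·y' = 0, and therefore
  dy/dx = -(4e^(y))/(4x·e^(y)) = -1/x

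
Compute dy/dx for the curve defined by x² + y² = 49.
Take d/dx of both sides. Since y is implicitly a function of x, the chain rule attaches a y' = dy/dx factor whenever we differentiate through y.

Set F(x, y) = (left side) − (right side), so the curve is F = 0. Differentiating each term of F:
  d/dx[x^2] = 2x
  d/dx[y^2] = 2y·y'
  d/dx[-49] = 0

Collecting, the y'-free part is the partial derivative in x and the y' coefficient is the partial derivative in y:
  ∂F/∂x = 2x
  ∂F/∂y = 2y

so d/dx[F(x, y(x))] = ∂F/∂x + (∂F/∂y)·y' = 0. Rearranging,
  dy/dx = -(∂F/∂x)/(∂F/∂y) = -(2x)/(2y) = -x/y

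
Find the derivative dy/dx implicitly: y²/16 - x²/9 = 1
Differentiate the relation implicitly: treat y = y(x) and apply the chain rule, so every y-derivative picks up a y' = dy/dx factor.

With everything moved to the left-hand side, differentiate term by term:
  d/dx[-x^2/9] = -2x/9
  d/dx[y^2/16] = y·y'/8
  d/dx[-1] = 0

Separating the contributions that come from x directly and those that come through y:
  without y':      -2x/9
  multiplying y':  y/8

so (-2x/9) + (y/8)·y' = 0, and therefore
  dy/dx = -(-2x/9)/(y/8) = 16x/(9y)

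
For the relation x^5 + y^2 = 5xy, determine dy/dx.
Take d/dx of both sides. Since y is implicitly a function of x, the chain rule attaches a y' = dy/dx factor whenever we differentiate through y.

Set F(x, y) = (left side) − (right side), so the curve is F = 0. Differentiating each term of F:
  d/dx[x^5] = 5x^4
  d/dx[-5xy] = -5x·y' - 5y
  d/dx[y^2] = 2y·y'

Collecting, the y'-free part is the partial derivative in x and the y' coefficient is the partial derivative in y:
  ∂F/∂x = 5x^4 - 5y
  ∂F/∂y = -5x + 2y

so d/dx[F(x, y(x))] = ∂F/∂x + (∂F/∂y)·y' = 0. Rearranging,
  dy/dx = -(∂F/∂x)/(∂F/∂y) = -(5x^4 - 5y)/(-5x + 2y) = 5(x^4 - y)/(5x - 2y)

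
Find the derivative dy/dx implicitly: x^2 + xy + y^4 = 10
Apply d/dx to both sides, remembering that y depends on x. Each occurrence of y therefore brings in a y' = dy/dx via the chain rule.

With F(x, y) equal to the left-hand side minus the right, differentiate F term by term:
  d/dx[x^2] = 2x
  d/dx[xy] = x·y' + y
  d/dx[y^4] = 4y^3·y'
  d/dx[-10] = 0
Adding these up, d/dx[F] = 0 becomes
  (2x + y) + (x + 4y^3)·y' = 0,
so isolating y',
  dy/dx = -(2x + y)/(x + 4y^3) = (-2x - y)/(x + 4y^3)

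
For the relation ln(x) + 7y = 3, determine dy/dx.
Apply d/dx to both sides, remembering that y depends on x. Each occurrence of y therefore brings in a y' = dy/dx via the chain rule.

With F(x, y) equal to the left-hand side minus the right, differentiate F term by term:
  d/dx[7y] = 7·y'
  d/dx[ln(x)] = 1/x
  d/dx[-3] = 0
Adding these up, d/dx[F] = 0 becomes
  (1/x) + (7)·y' = 0,
so isolating y',
  dy/dx = -(1/x)/(7) = -1/(7x)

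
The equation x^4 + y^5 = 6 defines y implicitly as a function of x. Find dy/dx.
Take d/dx of both sides. Since y is implicitly a function of x, the chain rule attaches a y' = dy/dx factor whenever we differentiate through y.

Set F(x, y) = (left side) − (right side), so the curve is F = 0. Differentiating each term of F:
  d/dx[x^4] = 4x^3
  d/dx[y^5] = 5y^4·y'
  d/dx[-6] = 0

Collecting, the y'-free part is the partial derivative in x and the y' coefficient is the partial derivative in y:
  ∂F/∂x = 4x^3
  ∂F/∂y = 5y^4

so d/dx[F(x, y(x))] = ∂F/∂x + (∂F/∂y)·y' = 0. Rearranging,
  dy/dx = -(∂F/∂x)/(∂F/∂y) = -(4x^3)/(5y^4) = -4x^3/(5y^4)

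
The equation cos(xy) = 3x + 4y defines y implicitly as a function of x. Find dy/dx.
Apply d/dx to both sides, remembering that y depends on x. Each occurrence of y therefore brings in a y' = dy/dx via the chain rule.

With F(x, y) equal to the left-hand side minus the right, differentiate F term by term:
  d/dx[-3x] = -3
  d/dx[-4y] = -4·y'
  d/dx[cos(xy)] = -(x·y' + y)·sin(xy)
Adding these up, d/dx[F] = 0 becomes
  (-y·sin(xy) - 3) + (-x·sin(xy) - 4)·y' = 0,
so isolating y',
  dy/dx = -(-y·sin(xy) - 3)/(-x·sin(xy) - 4) = -(y·sin(xy) + 3)/(x·sin(xy) + 4)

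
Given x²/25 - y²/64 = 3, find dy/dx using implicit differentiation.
Apply d/dx to both sides, remembering that y depends on x. Each occurrence of y therefore brings in a y' = dy/dx via the chain rule.

With F(x, y) equal to the left-hand side minus the right, differentiate F term by term:
  d/dx[x^2/25] = 2x/25
  d/dx[-y^2/64] = -y·y'/32
  d/dx[-3] = 0
Adding these up, d/dx[F] = 0 becomes
  (2x/25) + (-y/32)·y' = 0,
so isolating y',
  dy/dx = -(2x/25)/(-y/32) = 64x/(25y)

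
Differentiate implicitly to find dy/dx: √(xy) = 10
Differentiate both sides with respect to x, treating y as y(x). By the chain rule, any term containing y contributes a factor of y' = dy/dx when we differentiate it.

Move every term to one side and write the relation as F(x, y) = 0. Term by term,
  d/dx[√(xy)] = √(xy)(x·y'/2 + y/2)/(xy)
  d/dx[-10] = 0

The pieces without y' make up ∂F/∂x and the coefficient of y' is ∂F/∂y:
  ∂F/∂x = √(xy)/(2x),
  ∂F/∂y = √(xy)/(2y).

Since d/dx[F] = ∂F/∂x + (∂F/∂y)·y' = 0, solve for y':
  (∂F/∂y)·y' = -∂F/∂x
  dy/dx = -(∂F/∂x)/(∂F/∂y) = -(√(xy)/(2x))/(√(xy)/(2y)) = -y/x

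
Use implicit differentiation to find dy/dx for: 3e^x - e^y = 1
Differentiate the relation implicitly: treat y = y(x) and apply the chain rule, so every y-derivative picks up a y' = dy/dx factor.

With everything moved to the left-hand side, differentiate term by term:
  d/dx[3e^(x)] = 3e^(x)
  d/dx[-e^(y)] = -y'·e^(y)
  d/dx[-1] = 0

Separating the contributions that come from x directly and those that come through y:
  without y':      3e^(x)
  multiplying y':  -e^(y)

so (3e^(x)) + (-e^(y))·y' = 0, and therefore
  dy/dx = -(3e^(x))/(-e^(y)) = 3e^(x - y)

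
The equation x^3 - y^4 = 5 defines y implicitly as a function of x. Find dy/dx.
Apply d/dx to both sides, remembering that y depends on x. Each occurrence of y therefore brings in a y' = dy/dx via the chain rule.

With F(x, y) equal to the left-hand side minus the right, differentiate F term by term:
  d/dx[x^3] = 3x^2
  d/dx[-y^4] = -4y^3·y'
  d/dx[-5] = 0
Adding these up, d/dx[F] = 0 becomes
  (3x^2) + (-4y^3)·y' = 0,
so isolating y',
  dy/dx = -(3x^2)/(-4y^3) = 3x^2/(4y^3)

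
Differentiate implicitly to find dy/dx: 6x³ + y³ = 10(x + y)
Differentiate the relation implicitly: treat y = y(x) and apply the chain rule, so every y-derivative picks up a y' = dy/dx factor.

With everything moved to the left-hand side, differentiate term by term:
  d/dx[6x^3] = 18x^2
  d/dx[-10x] = -10
  d/dx[y^3] = 3y^2·y'
  d/dx[-10y] = -10·y'

Separating the contributions that come from x directly and those that come through y:
  without y':      18x^2 - 10
  multiplying y':  3y^2 - 10

so (18x^2 - 10) + (3y^2 - 10)·y' = 0, and therefore
  dy/dx = -(18x^2 - 10)/(3y^2 - 10) = 2(5 - 9x^2)/(3y^2 - 10)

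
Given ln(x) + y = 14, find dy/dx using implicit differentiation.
Take d/dx of both sides. Since y is implicitly a function of x, the chain rule attaches a y' = dy/dx factor whenever we differentiate through y.

Set F(x, y) = (left side) − (right side), so the curve is F = 0. Differentiating each term of F:
  d/dx[y] = y'
  d/dx[ln(x)] = 1/x
  d/dx[-14] = 0

Collecting, the y'-free part is the partial derivative in x and the y' coefficient is the partial derivative in y:
  ∂F/∂x = 1/x
  ∂F/∂y = 1

so d/dx[F(x, y(x))] = ∂F/∂x + (∂F/∂y)·y' = 0. Rearranging,
  dy/dx = -(∂F/∂x)/(∂F/∂y) = -(1/x)/(1) = -1/x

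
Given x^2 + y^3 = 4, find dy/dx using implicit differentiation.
Apply d/dx to both sides, remembering that y depends on x. Each occurrence of y therefore brings in a y' = dy/dx via the chain rule.

With F(x, y) equal to the left-hand side minus the right, differentiate F term by term:
  d/dx[x^2] = 2x
  d/dx[y^3] = 3y^2·y'
  d/dx[-4] = 0
Adding these up, d/dx[F] = 0 becomes
  (2x) + (3y^2)·y' = 0,
so isolating y',
  dy/dx = -(2x)/(3y^2) = -2x/(3y^2)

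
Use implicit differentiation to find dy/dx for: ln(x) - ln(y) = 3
Apply d/dx to both sides, remembering that y depends on x. Each occurrence of y therefore brings in a y' = dy/dx via the chain rule.

With F(x, y) equal to the left-hand side minus the right, differentiate F term by term:
  d/dx[ln(x)] = 1/x
  d/dx[-ln(y)] = -y'/y
  d/dx[-3] = 0
Adding these up, d/dx[F] = 0 becomes
  (1/x) + (-1/y)·y' = 0,
so isolating y',
  dy/dx = -(1/x)/(-1/y) = y/x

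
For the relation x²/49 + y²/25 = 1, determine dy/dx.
Apply d/dx to both sides, remembering that y depends on x. Each occurrence of y therefore brings in a y' = dy/dx via the chain rule.

With F(x, y) equal to the left-hand side minus the right, differentiate F term by term:
  d/dx[x^2/49] = 2x/49
  d/dx[y^2/25] = 2y·y'/25
  d/dx[-1] = 0
Adding these up, d/dx[F] = 0 becomes
  (2x/49) + (2y/25)·y' = 0,
so isolating y',
  dy/dx = -(2x/49)/(2y/25) = -25x/(49y)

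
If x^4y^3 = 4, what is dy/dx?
Differentiate the relation implicitly: treat y = y(x) and apply the chain rule, so every y-derivative picks up a y' = dy/dx factor.

With everything moved to the left-hand side, differentiate term by term:
  d/dx[x^4y^3] = 3x^4y^2·y' + 4x^3y^3
  d/dx[-4] = 0

Separating the contributions that come from x directly and those that come through y:
  without y':      4x^3y^3
  multiplying y':  3x^4y^2

so (4x^3y^3) + (3x^4y^2)·y' = 0, and therefore
  dy/dx = -(4x^3y^3)/(3x^4y^2) = -4y/(3x)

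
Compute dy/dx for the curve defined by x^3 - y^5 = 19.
Take d/dx of both sides. Since y is implicitly a function of x, the chain rule attaches a y' = dy/dx factor whenever we differentiate through y.

Set F(x, y) = (left side) − (right side), so the curve is F = 0. Differentiating each term of F:
  d/dx[x^3] = 3x^2
  d/dx[-y^5] = -5y^4·y'
  d/dx[-19] = 0

Collecting, the y'-free part is the partial derivative in x and the y' coefficient is the partial derivative in y:
  ∂F/∂x = 3x^2
  ∂F/∂y = -5y^4

so d/dx[F(x, y(x))] = ∂F/∂x + (∂F/∂y)·y' = 0. Rearranging,
  dy/dx = -(∂F/∂x)/(∂F/∂y) = -(3x^2)/(-5y^4) = 3x^2/(5y^4)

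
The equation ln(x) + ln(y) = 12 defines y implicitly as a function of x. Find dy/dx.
Differentiate the relation implicitly: treat y = y(x) and apply the chain rule, so every y-derivative picks up a y' = dy/dx factor.

With everything moved to the left-hand side, differentiate term by term:
  d/dx[ln(x)] = 1/x
  d/dx[ln(y)] = y'/y
  d/dx[-12] = 0

Separating the contributions that come from x directly and those that come through y:
  without y':      1/x
  multiplying y':  1/y

so (1/x) + (1/y)·y' = 0, and therefore
  dy/dx = -(1/x)/(1/y) = -y/x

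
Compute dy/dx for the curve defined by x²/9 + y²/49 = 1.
Differentiate both sides with respect to x, treating y as y(x). By the chain rule, any term containing y contributes a factor of y' = dy/dx when we differentiate it.

Move every term to one side and write the relation as F(x, y) = 0. Term by term,
  d/dx[x^2/9] = 2x/9
  d/dx[y^2/49] = 2y·y'/49
  d/dx[-1] = 0

The pieces without y' make up ∂F/∂x and the coefficient of y' is ∂F/∂y:
  ∂F/∂x = 2x/9,
  ∂F/∂y = 2y/49.

Since d/dx[F] = ∂F/∂x + (∂F/∂y)·y' = 0, solve for y':
  (∂F/∂y)·y' = -∂F/∂x
  dy/dx = -(∂F/∂x)/(∂F/∂y) = -(2x/9)/(2y/49) = -49x/(9y)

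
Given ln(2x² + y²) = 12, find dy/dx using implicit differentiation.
Differentiate both sides with respect to x, treating y as y(x). By the chain rule, any term containing y contributes a factor of y' = dy/dx when we differentiate it.

Move every term to one side and write the relation as F(x, y) = 0. Term by term,
  d/dx[ln(2x^2 + y^2)] = (4x + 2y·y')/(2x^2 + y^2)
  d/dx[-12] = 0

The pieces without y' make up ∂F/∂x and the coefficient of y' is ∂F/∂y:
  ∂F/∂x = 4x/(2x^2 + y^2),
  ∂F/∂y = 2y/(2x^2 + y^2).

Since d/dx[F] = ∂F/∂x + (∂F/∂y)·y' = 0, solve for y':
  (∂F/∂y)·y' = -∂F/∂x
  dy/dx = -(∂F/∂x)/(∂F/∂y) = -(4x/(2x^2 + y^2))/(2y/(2x^2 + y^2)) = -2x/y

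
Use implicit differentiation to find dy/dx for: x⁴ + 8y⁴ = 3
Differentiate the relation implicitly: treat y = y(x) and apply the chain rule, so every y-derivative picks up a y' = dy/dx factor.

With everything moved to the left-hand side, differentiate term by term:
  d/dx[x^4] = 4x^3
  d/dx[8y^4] = 32y^3·y'
  d/dx[-3] = 0

Separating the contributions that come from x directly and those that come through y:
  without y':      4x^3
  multiplying y':  32y^3

so (4x^3) + (32y^3)·y' = 0, and therefore
  dy/dx = -(4x^3)/(32y^3) = -x^3/(8y^3)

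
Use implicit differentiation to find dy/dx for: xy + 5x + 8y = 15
Apply d/dx to both sides, remembering that y depends on x. Each occurrence of y therefore brings in a y' = dy/dx via the chain rule.

With F(x, y) equal to the left-hand side minus the right, differentiate F term by term:
  d/dx[xy] = x·y' + y
  d/dx[5x] = 5
  d/dx[8y] = 8·y'
  d/dx[-15] = 0
Adding these up, d/dx[F] = 0 becomes
  (y + 5) + (x + 8)·y' = 0,
so isolating y',
  dy/dx = -(y + 5)/(x + 8) = (-y - 5)/(x + 8)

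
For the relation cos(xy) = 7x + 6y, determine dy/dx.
Apply d/dx to both sides, remembering that y depends on x. Each occurrence of y therefore brings in a y' = dy/dx via the chain rule.

With F(x, y) equal to the left-hand side minus the right, differentiate F term by term:
  d/dx[-7x] = -7
  d/dx[-6y] = -6·y'
  d/dx[cos(xy)] = -(x·y' + y)·sin(xy)
Adding these up, d/dx[F] = 0 becomes
  (-y·sin(xy) - 7) + (-x·sin(xy) - 6)·y' = 0,
so isolating y',
  dy/dx = -(-y·sin(xy) - 7)/(-x·sin(xy) - 6) = -(y·sin(xy) + 7)/(x·sin(xy) + 6)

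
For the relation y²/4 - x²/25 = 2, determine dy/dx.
Differentiate the relation implicitly: treat y = y(x) and apply the chain rule, so every y-derivative picks up a y' = dy/dx factor.

With everything moved to the left-hand side, differentiate term by term:
  d/dx[-x^2/25] = -2x/25
  d/dx[y^2/4] = y·y'/2
  d/dx[-2] = 0

Separating the contributions that come from x directly and those that come through y:
  without y':      -2x/25
  multiplying y':  y/2

so (-2x/25) + (y/2)·y' = 0, and therefore
  dy/dx = -(-2x/25)/(y/2) = 4x/(25y)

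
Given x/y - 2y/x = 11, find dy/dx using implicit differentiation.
Differentiate both sides with respect to x, treating y as y(x). By the chain rule, any term containing y contributes a factor of y' = dy/dx when we differentiate it.

Move every term to one side and write the relation as F(x, y) = 0. Term by term,
  d/dx[x/y] = -x·y'/y^2 + 1/y
  d/dx[-2y/x] = -2·y'/x + 2y/x^2
  d/dx[-11] = 0

The pieces without y' make up ∂F/∂x and the coefficient of y' is ∂F/∂y:
  ∂F/∂x = 1/y + 2y/x^2,
  ∂F/∂y = -x/y^2 - 2/x.

Since d/dx[F] = ∂F/∂x + (∂F/∂y)·y' = 0, solve for y':
  (∂F/∂y)·y' = -∂F/∂x
  dy/dx = -(∂F/∂x)/(∂F/∂y) = -(1/y + 2y/x^2)/(-x/y^2 - 2/x)
        = -((x^2 + 2y^2)/(x^2y))/(-(x^2 + 2y^2)/(xy^2)) = y/x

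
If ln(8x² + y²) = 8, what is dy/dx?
Take d/dx of both sides. Since y is implicitly a function of x, the chain rule attaches a y' = dy/dx factor whenever we differentiate through y.

Set F(x, y) = (left side) − (right side), so the curve is F = 0. Differentiating each term of F:
  d/dx[ln(8x^2 + y^2)] = (16x + 2y·y')/(8x^2 + y^2)
  d/dx[-8] = 0

Collecting, the y'-free part is the partial derivative in x and the y' coefficient is the partial derivative in y:
  ∂F/∂x = 16x/(8x^2 + y^2)
  ∂F/∂y = 2y/(8x^2 + y^2)

so d/dx[F(x, y(x))] = ∂F/∂x + (∂F/∂y)·y' = 0. Rearranging,
  dy/dx = -(∂F/∂x)/(∂F/∂y) = -(16x/(8x^2 + y^2))/(2y/(8x^2 + y^2)) = -8x/y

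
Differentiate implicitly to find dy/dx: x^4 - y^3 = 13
Differentiate the relation implicitly: treat y = y(x) and apply the chain rule, so every y-derivative picks up a y' = dy/dx factor.

With everything moved to the left-hand side, differentiate term by term:
  d/dx[x^4] = 4x^3
  d/dx[-y^3] = -3y^2·y'
  d/dx[-13] = 0

Separating the contributions that come from x directly and those that come through y:
  without y':      4x^3
  multiplying y':  -3y^2

so (4x^3) + (-3y^2)·y' = 0, and therefore
  dy/dx = -(4x^3)/(-3y^2) = 4x^3/(3y^2)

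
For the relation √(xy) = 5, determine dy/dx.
Differentiate both sides with respect to x, treating y as y(x). By the chain rule, any term containing y contributes a factor of y' = dy/dx when we differentiate it.

Move every term to one side and write the relation as F(x, y) = 0. Term by term,
  d/dx[√(xy)] = √(xy)(x·y'/2 + y/2)/(xy)
  d/dx[-5] = 0

The pieces without y' make up ∂F/∂x and the coefficient of y' is ∂F/∂y:
  ∂F/∂x = √(xy)/(2x),
  ∂F/∂y = √(xy)/(2y).

Since d/dx[F] = ∂F/∂x + (∂F/∂y)·y' = 0, solve for y':
  (∂F/∂y)·y' = -∂F/∂x
  dy/dx = -(∂F/∂x)/(∂F/∂y) = -(√(xy)/(2x))/(√(xy)/(2y)) = -y/x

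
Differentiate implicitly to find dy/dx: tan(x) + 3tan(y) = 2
Differentiate both sides with respect to x, treating y as y(x). By the chain rule, any term containing y contributes a factor of y' = dy/dx when we differentiate it.

Move every term to one side and write the relation as F(x, y) = 0. Term by term,
  d/dx[tan(x)] = tan(x)^2 + 1
  d/dx[3tan(y)] = 3·y'(tan(y)^2 + 1)
  d/dx[-2] = 0

The pieces without y' make up ∂F/∂x and the coefficient of y' is ∂F/∂y:
  ∂F/∂x = tan(x)^2 + 1,
  ∂F/∂y = 3tan(y)^2 + 3.

Since d/dx[F] = ∂F/∂x + (∂F/∂y)·y' = 0, solve for y':
  (∂F/∂y)·y' = -∂F/∂x
  dy/dx = -(∂F/∂x)/(∂F/∂y) = -(tan(x)^2 + 1)/(3tan(y)^2 + 3) = -cos(y)^2/(3cos(x)^2)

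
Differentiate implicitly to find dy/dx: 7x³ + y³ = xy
Differentiate both sides with respect to x, treating y as y(x). By the chain rule, any term containing y contributes a factor of y' = dy/dx when we differentiate it.

Move every term to one side and write the relation as F(x, y) = 0. Term by term,
  d/dx[7x^3] = 21x^2
  d/dx[-xy] = -x·y' - y
  d/dx[y^3] = 3y^2·y'

The pieces without y' make up ∂F/∂x and the coefficient of y' is ∂F/∂y:
  ∂F/∂x = 21x^2 - y,
  ∂F/∂y = -x + 3y^2.

Since d/dx[F] = ∂F/∂x + (∂F/∂y)·y' = 0, solve for y':
  (∂F/∂y)·y' = -∂F/∂x
  dy/dx = -(∂F/∂x)/(∂F/∂y) = -(21x^2 - y)/(-x + 3y^2) = (21x^2 - y)/(x - 3y^2)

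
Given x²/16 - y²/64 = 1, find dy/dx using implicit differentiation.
Differentiate both sides with respect to x, treating y as y(x). By the chain rule, any term containing y contributes a factor of y' = dy/dx when we differentiate it.

Move every term to one side and write the relation as F(x, y) = 0. Term by term,
  d/dx[x^2/16] = x/8
  d/dx[-y^2/64] = -y·y'/32
  d/dx[-1] = 0

The pieces without y' make up ∂F/∂x and the coefficient of y' is ∂F/∂y:
  ∂F/∂x = x/8,
  ∂F/∂y = -y/32.

Since d/dx[F] = ∂F/∂x + (∂F/∂y)·y' = 0, solve for y':
  (∂F/∂y)·y' = -∂F/∂x
  dy/dx = -(∂F/∂x)/(∂F/∂y) = -(x/8)/(-y/32) = 4x/y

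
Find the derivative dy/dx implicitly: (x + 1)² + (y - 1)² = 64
Differentiate the relation implicitly: treat y = y(x) and apply the chain rule, so every y-derivative picks up a y' = dy/dx factor.

With everything moved to the left-hand side, differentiate term by term:
  d/dx[(x + 1)^2] = 2x + 2
  d/dx[(y - 1)^2] = 2·y'(y - 1)
  d/dx[-64] = 0

Separating the contributions that come from x directly and those that come through y:
  without y':      2x + 2
  multiplying y':  2y - 2

so (2x + 2) + (2y - 2)·y' = 0, and therefore
  dy/dx = -(2x + 2)/(2y - 2) = (-x - 1)/(y - 1)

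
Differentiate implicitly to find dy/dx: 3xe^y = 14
Differentiate both sides with respect to x, treating y as y(x). By the chain rule, any term containing y contributes a factor of y' = dy/dx when we differentiate it.

Move every term to one side and write the relation as F(x, y) = 0. Term by term,
  d/dx[3x·e^(y)] = 3x·y'·e^(y) + 3e^(y)
  d/dx[-14] = 0

The pieces without y' make up ∂F/∂x and the coefficient of y' is ∂F/∂y:
  ∂F/∂x = 3e^(y),
  ∂F/∂y = 3x·e^(y).

Since d/dx[F] = ∂F/∂x + (∂F/∂y)·y' = 0, solve for y':
  (∂F/∂y)·y' = -∂F/∂x
  dy/dx = -(∂F/∂x)/(∂F/∂y) = -(3e^(y))/(3x·e^(y)) = -1/x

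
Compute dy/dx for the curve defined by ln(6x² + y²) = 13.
Take d/dx of both sides. Since y is implicitly a function of x, the chain rule attaches a y' = dy/dx factor whenever we differentiate through y.

Set F(x, y) = (left side) − (right side), so the curve is F = 0. Differentiating each term of F:
  d/dx[ln(6x^2 + y^2)] = (12x + 2y·y')/(6x^2 + y^2)
  d/dx[-13] = 0

Collecting, the y'-free part is the partial derivative in x and the y' coefficient is the partial derivative in y:
  ∂F/∂x = 12x/(6x^2 + y^2)
  ∂F/∂y = 2y/(6x^2 + y^2)

so d/dx[F(x, y(x))] = ∂F/∂x + (∂F/∂y)·y' = 0. Rearranging,
  dy/dx = -(∂F/∂x)/(∂F/∂y) = -(12x/(6x^2 + y^2))/(2y/(6x^2 + y^2)) = -6x/y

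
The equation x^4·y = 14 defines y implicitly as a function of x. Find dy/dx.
Apply d/dx to both sides, remembering that y depends on x. Each occurrence of y therefore brings in a y' = dy/dx via the chain rule.

With F(x, y) equal to the left-hand side minus the right, differentiate F term by term:
  d/dx[x^4y] = x^4·y' + 4x^3y
  d/dx[-14] = 0
Adding these up, d/dx[F] = 0 becomes
  (4x^3y) + (x^4)·y' = 0,
so isolating y',
  dy/dx = -(4x^3y)/(x^4) = -4y/x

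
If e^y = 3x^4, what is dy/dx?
Differentiate the relation implicitly: treat y = y(x) and apply the chain rule, so every y-derivative picks up a y' = dy/dx factor.

With everything moved to the left-hand side, differentiate term by term:
  d/dx[-3x^4] = -12x^3
  d/dx[e^(y)] = y'·e^(y)

Separating the contributions that come from x directly and those that come through y:
  without y':      -12x^3
  multiplying y':  e^(y)

so (-12x^3) + (e^(y))·y' = 0, and therefore
  dy/dx = -(-12x^3)/(e^(y)) = 12x^3e^(-y)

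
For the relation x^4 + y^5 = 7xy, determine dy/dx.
Differentiate both sides with respect to x, treating y as y(x). By the chain rule, any term containing y contributes a factor of y' = dy/dx when we differentiate it.

Move every term to one side and write the relation as F(x, y) = 0. Term by term,
  d/dx[x^4] = 4x^3
  d/dx[-7xy] = -7x·y' - 7y
  d/dx[y^5] = 5y^4·y'

The pieces without y' make up ∂F/∂x and the coefficient of y' is ∂F/∂y:
  ∂F/∂x = 4x^3 - 7y,
  ∂F/∂y = -7x + 5y^4.

Since d/dx[F] = ∂F/∂x + (∂F/∂y)·y' = 0, solve for y':
  (∂F/∂y)·y' = -∂F/∂x
  dy/dx = -(∂F/∂x)/(∂F/∂y) = -(4x^3 - 7y)/(-7x + 5y^4) = (4x^3 - 7y)/(7x - 5y^4)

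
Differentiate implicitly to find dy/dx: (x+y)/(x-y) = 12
Apply d/dx to both sides, remembering that y depends on x. Each occurrence of y therefore brings in a y' = dy/dx via the chain rule.

With F(x, y) equal to the left-hand side minus the right, differentiate F term by term:
  d/dx[(x + y)/(x - y)] = (y' + 1)/(x - y) + (x + y)(y' - 1)/(x - y)^2
  d/dx[-12] = 0
Adding these up, d/dx[F] = 0 becomes
  (1/(x - y) - (x + y)/(x - y)^2) + (1/(x - y) + (x + y)/(x - y)^2)·y' = 0,
so isolating y',
  dy/dx = -(1/(x - y) - (x + y)/(x - y)^2)/(1/(x - y) + (x + y)/(x - y)^2)
        = -(-2y/(x - y)^2)/(2x/(x - y)^2) = y/x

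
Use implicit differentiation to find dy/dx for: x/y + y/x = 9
Differentiate both sides with respect to x, treating y as y(x). By the chain rule, any term containing y contributes a factor of y' = dy/dx when we differentiate it.

Move every term to one side and write the relation as F(x, y) = 0. Term by term,
  d/dx[x/y] = -x·y'/y^2 + 1/y
  d/dx[y/x] = y'/x - y/x^2
  d/dx[-9] = 0

The pieces without y' make up ∂F/∂x and the coefficient of y' is ∂F/∂y:
  ∂F/∂x = 1/y - y/x^2,
  ∂F/∂y = -x/y^2 + 1/x.

Since d/dx[F] = ∂F/∂x + (∂F/∂y)·y' = 0, solve for y':
  (∂F/∂y)·y' = -∂F/∂x
  dy/dx = -(∂F/∂x)/(∂F/∂y) = -(1/y - y/x^2)/(-x/y^2 + 1/x)
        = -((x - y)(x + y)/(x^2y))/(-(x - y)(x + y)/(xy^2)) = y/x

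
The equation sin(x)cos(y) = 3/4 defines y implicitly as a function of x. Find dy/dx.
Apply d/dx to both sides, remembering that y depends on x. Each occurrence of y therefore brings in a y' = dy/dx via the chain rule.

With F(x, y) equal to the left-hand side minus the right, differentiate F term by term:
  d/dx[sin(x)·cos(y)] = -y'·sin(x)·sin(y) + cos(x)·cos(y)
  d/dx[-3/4] = 0
Adding these up, d/dx[F] = 0 becomes
  (cos(x)·cos(y)) + (-sin(x)·sin(y))·y' = 0,
so isolating y',
  dy/dx = -(cos(x)·cos(y))/(-sin(x)·sin(y)) = 1/(tan(x)·tan(y))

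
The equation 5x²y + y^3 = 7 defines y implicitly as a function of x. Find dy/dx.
Differentiate both sides with respect to x, treating y as y(x). By the chain rule, any term containing y contributes a factor of y' = dy/dx when we differentiate it.

Move every term to one side and write the relation as F(x, y) = 0. Term by term,
  d/dx[5x^2y] = 5x^2·y' + 10xy
  d/dx[y^3] = 3y^2·y'
  d/dx[-7] = 0

The pieces without y' make up ∂F/∂x and the coefficient of y' is ∂F/∂y:
  ∂F/∂x = 10xy,
  ∂F/∂y = 5x^2 + 3y^2.

Since d/dx[F] = ∂F/∂x + (∂F/∂y)·y' = 0, solve for y':
  (∂F/∂y)·y' = -∂F/∂x
  dy/dx = -(∂F/∂x)/(∂F/∂y) = -(10xy)/(5x^2 + 3y^2) = -10xy/(5x^2 + 3y^2)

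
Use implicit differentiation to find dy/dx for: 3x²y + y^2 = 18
Differentiate both sides with respect to x, treating y as y(x). By the chain rule, any term containing y contributes a factor of y' = dy/dx when we differentiate it.

Move every term to one side and write the relation as F(x, y) = 0. Term by term,
  d/dx[3x^2y] = 3x^2·y' + 6xy
  d/dx[y^2] = 2y·y'
  d/dx[-18] = 0

The pieces without y' make up ∂F/∂x and the coefficient of y' is ∂F/∂y:
  ∂F/∂x = 6xy,
  ∂F/∂y = 3x^2 + 2y.

Since d/dx[F] = ∂F/∂x + (∂F/∂y)·y' = 0, solve for y':
  (∂F/∂y)·y' = -∂F/∂x
  dy/dx = -(∂F/∂x)/(∂F/∂y) = -(6xy)/(3x^2 + 2y) = -6xy/(3x^2 + 2y)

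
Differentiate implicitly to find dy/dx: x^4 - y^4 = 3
Apply d/dx to both sides, remembering that y depends on x. Each occurrence of y therefore brings in a y' = dy/dx via the chain rule.

With F(x, y) equal to the left-hand side minus the right, differentiate F term by term:
  d/dx[x^4] = 4x^3
  d/dx[-y^4] = -4y^3·y'
  d/dx[-3] = 0
Adding these up, d/dx[F] = 0 becomes
  (4x^3) + (-4y^3)·y' = 0,
so isolating y',
  dy/dx = -(4x^3)/(-4y^3) = x^3/y^3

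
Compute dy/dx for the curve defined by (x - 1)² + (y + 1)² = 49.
Differentiate both sides with respect to x, treating y as y(x). By the chain rule, any term containing y contributes a factor of y' = dy/dx when we differentiate it.

Move every term to one side and write the relation as F(x, y) = 0. Term by term,
  d/dx[(x - 1)^2] = 2x - 2
  d/dx[(y + 1)^2] = 2·y'(y + 1)
  d/dx[-49] = 0

The pieces without y' make up ∂F/∂x and the coefficient of y' is ∂F/∂y:
  ∂F/∂x = 2x - 2,
  ∂F/∂y = 2y + 2.

Since d/dx[F] = ∂F/∂x + (∂F/∂y)·y' = 0, solve for y':
  (∂F/∂y)·y' = -∂F/∂x
  dy/dx = -(∂F/∂x)/(∂F/∂y) = -(2x - 2)/(2y + 2) = (1 - x)/(y + 1)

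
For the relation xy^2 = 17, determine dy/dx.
Take d/dx of both sides. Since y is implicitly a function of x, the chain rule attaches a y' = dy/dx factor whenever we differentiate through y.

Set F(x, y) = (left side) − (right side), so the curve is F = 0. Differentiating each term of F:
  d/dx[xy^2] = 2xy·y' + y^2
  d/dx[-17] = 0

Collecting, the y'-free part is the partial derivative in x and the y' coefficient is the partial derivative in y:
  ∂F/∂x = y^2
  ∂F/∂y = 2xy

so d/dx[F(x, y(x))] = ∂F/∂x + (∂F/∂y)·y' = 0. Rearranging,
  dy/dx = -(∂F/∂x)/(∂F/∂y) = -(y^2)/(2xy) = -y/(2x)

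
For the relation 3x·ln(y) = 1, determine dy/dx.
Take d/dx of both sides. Since y is implicitly a function of x, the chain rule attaches a y' = dy/dx factor whenever we differentiate through y.

Set F(x, y) = (left side) − (right side), so the curve is F = 0. Differentiating each term of F:
  d/dx[3x·ln(y)] = 3x·y'/y + 3ln(y)
  d/dx[-1] = 0

Collecting, the y'-free part is the partial derivative in x and the y' coefficient is the partial derivative in y:
  ∂F/∂x = 3ln(y)
  ∂F/∂y = 3x/y

so d/dx[F(x, y(x))] = ∂F/∂x + (∂F/∂y)·y' = 0. Rearranging,
  dy/dx = -(∂F/∂x)/(∂F/∂y) = -(3ln(y))/(3x/y) = -y·ln(y)/x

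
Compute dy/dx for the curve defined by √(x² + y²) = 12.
Apply d/dx to both sides, remembering that y depends on x. Each occurrence of y therefore brings in a y' = dy/dx via the chain rule.

With F(x, y) equal to the left-hand side minus the right, differentiate F term by term:
  d/dx[√(x^2 + y^2)] = (x + y·y')/√(x^2 + y^2)
  d/dx[-12] = 0
Adding these up, d/dx[F] = 0 becomes
  (x/√(x^2 + y^2)) + (y/√(x^2 + y^2))·y' = 0,
so isolating y',
  dy/dx = -(x/√(x^2 + y^2))/(y/√(x^2 + y^2)) = -x/y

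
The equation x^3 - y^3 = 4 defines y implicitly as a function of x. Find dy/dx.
Take d/dx of both sides. Since y is implicitly a function of x, the chain rule attaches a y' = dy/dx factor whenever we differentiate through y.

Set F(x, y) = (left side) − (right side), so the curve is F = 0. Differentiating each term of F:
  d/dx[x^3] = 3x^2
  d/dx[-y^3] = -3y^2·y'
  d/dx[-4] = 0

Collecting, the y'-free part is the partial derivative in x and the y' coefficient is the partial derivative in y:
  ∂F/∂x = 3x^2
  ∂F/∂y = -3y^2

so d/dx[F(x, y(x))] = ∂F/∂x + (∂F/∂y)·y' = 0. Rearranging,
  dy/dx = -(∂F/∂x)/(∂F/∂y) = -(3x^2)/(-3y^2) = x^2/y^2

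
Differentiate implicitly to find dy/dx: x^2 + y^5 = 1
Take d/dx of both sides. Since y is implicitly a function of x, the chain rule attaches a y' = dy/dx factor whenever we differentiate through y.

Set F(x, y) = (left side) − (right side), so the curve is F = 0. Differentiating each term of F:
  d/dx[x^2] = 2x
  d/dx[y^5] = 5y^4·y'
  d/dx[-1] = 0

Collecting, the y'-free part is the partial derivative in x and the y' coefficient is the partial derivative in y:
  ∂F/∂x = 2x
  ∂F/∂y = 5y^4

so d/dx[F(x, y(x))] = ∂F/∂x + (∂F/∂y)·y' = 0. Rearranging,
  dy/dx = -(∂F/∂x)/(∂F/∂y) = -(2x)/(5y^4) = -2x/(5y^4)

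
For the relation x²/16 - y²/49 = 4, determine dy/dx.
Apply d/dx to both sides, remembering that y depends on x. Each occurrence of y therefore brings in a y' = dy/dx via the chain rule.

With F(x, y) equal to the left-hand side minus the right, differentiate F term by term:
  d/dx[x^2/16] = x/8
  d/dx[-y^2/49] = -2y·y'/49
  d/dx[-4] = 0
Adding these up, d/dx[F] = 0 becomes
  (x/8) + (-2y/49)·y' = 0,
so isolating y',
  dy/dx = -(x/8)/(-2y/49) = 49x/(16y)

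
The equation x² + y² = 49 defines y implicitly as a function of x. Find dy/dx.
Take d/dx of both sides. Since y is implicitly a function of x, the chain rule attaches a y' = dy/dx factor whenever we differentiate through y.

Set F(x, y) = (left side) − (right side), so the curve is F = 0. Differentiating each term of F:
  d/dx[x^2] = 2x
  d/dx[y^2] = 2y·y'
  d/dx[-49] = 0

Collecting, the y'-free part is the partial derivative in x and the y' coefficient is the partial derivative in y:
  ∂F/∂x = 2x
  ∂F/∂y = 2y

so d/dx[F(x, y(x))] = ∂F/∂x + (∂F/∂y)·y' = 0. Rearranging,
  dy/dx = -(∂F/∂x)/(∂F/∂y) = -(2x)/(2y) = -x/y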